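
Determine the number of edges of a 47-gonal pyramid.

94

A pyramid on an n-gon base has one n-gon and n triangles: V = 47 + 1 = 48, E = 2·47 = 94, F = 47 + 1 = 48.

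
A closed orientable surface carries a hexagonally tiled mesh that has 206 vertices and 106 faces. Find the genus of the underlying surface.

Every face is a hexagon, so 2E = 6·106 = 636, giving E = 318.
χ = V − E + F = 206 − 318 + 106 = -6.
For a closed orientable surface χ = 2 − 2g, so g = (2 − (-6))/2 = 4.

4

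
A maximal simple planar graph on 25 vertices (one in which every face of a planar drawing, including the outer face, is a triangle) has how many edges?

In a plane triangulation 3F = 2E and V − E + F = 2, so E = 3V − 6 = 3·25 − 6 = 69.

69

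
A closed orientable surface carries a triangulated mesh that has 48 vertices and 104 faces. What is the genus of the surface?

Every face is a triangle, so 2E = 3·104 = 312, giving E = 156.
χ = V − E + F = 48 − 156 + 104 = -4.
For a closed orientable surface χ = 2 − 2g, so g = (2 − (-4))/2 = 3.

3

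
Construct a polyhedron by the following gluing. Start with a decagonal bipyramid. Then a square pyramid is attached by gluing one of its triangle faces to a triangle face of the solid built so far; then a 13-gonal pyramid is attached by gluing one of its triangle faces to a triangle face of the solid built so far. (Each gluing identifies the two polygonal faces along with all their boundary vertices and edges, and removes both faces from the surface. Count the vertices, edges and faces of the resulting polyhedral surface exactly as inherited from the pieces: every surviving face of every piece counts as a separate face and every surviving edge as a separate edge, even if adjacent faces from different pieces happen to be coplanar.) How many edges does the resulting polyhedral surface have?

A decagonal bipyramid: V=12, E=30, F=20.
Attach a square pyramid (V=5, E=8, F=5) along a 3-gon: merge 3 vertices and 3 edges, delete both glued faces → V=14, E=35, F=23.
Attach a 13-gonal pyramid (V=14, E=26, F=14) along a 3-gon: merge 3 vertices and 3 edges, delete both glued faces → V=25, E=58, F=35.
Check: V − E + F = 25 − 58 + 35 = 2.

58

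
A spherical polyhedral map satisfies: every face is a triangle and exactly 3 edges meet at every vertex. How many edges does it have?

Each face has 3 edges and each edge borders two faces, so 2E = 3F.
Each vertex has degree 3, so 3V = 2E and hence V = 3F/3.
Euler: V − E + F = 2 ⇒ (3F/3) − (3F/2) + F = 2.
Multiply by 6: (6 − 9 + 6)F = 12, i.e. 3F = 12.
So F = 4, E = 3·4/2 = 6, V = 3·4/3 = 4.

6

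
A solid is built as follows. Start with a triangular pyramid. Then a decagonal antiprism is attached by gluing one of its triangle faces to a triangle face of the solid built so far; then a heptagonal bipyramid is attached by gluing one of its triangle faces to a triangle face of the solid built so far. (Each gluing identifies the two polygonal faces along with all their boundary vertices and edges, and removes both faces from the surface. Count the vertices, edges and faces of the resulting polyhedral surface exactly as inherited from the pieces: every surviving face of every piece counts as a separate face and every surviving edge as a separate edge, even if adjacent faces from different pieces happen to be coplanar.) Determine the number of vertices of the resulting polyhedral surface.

27

A triangular pyramid: V=4, E=6, F=4.
Attach a decagonal antiprism (V=20, E=40, F=22) along a 3-gon: merge 3 vertices and 3 edges, delete both glued faces → V=21, E=43, F=24.
Attach a heptagonal bipyramid (V=9, E=21, F=14) along a 3-gon: merge 3 vertices and 3 edges, delete both glued faces → V=27, E=61, F=36.
Check: V − E + F = 27 − 61 + 36 = 2.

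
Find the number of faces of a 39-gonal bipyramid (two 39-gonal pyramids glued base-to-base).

A bipyramid over an n-gon has 2n triangular faces and n + 2 vertices: V = 39 + 2 = 41, E = 3·39 = 117, F = 2·39 = 78.
Check: V − E + F = 41 − 117 + 78 = 2.

78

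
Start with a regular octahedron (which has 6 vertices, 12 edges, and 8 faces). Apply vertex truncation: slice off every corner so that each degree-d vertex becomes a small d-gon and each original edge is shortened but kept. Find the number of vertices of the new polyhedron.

24

Truncation replaces each original edge-end by a new vertex, so V′ = 2E = 24.
Each original edge survives, and each old vertex of degree d contributes d new edges; summing degrees gives Σd = 2E, so E′ = E + 2E = 3E = 36.
Each original face survives and each original vertex becomes one new face: F′ = F + V = 14.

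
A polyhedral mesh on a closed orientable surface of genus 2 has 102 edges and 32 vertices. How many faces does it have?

For a closed orientable surface of genus 2, χ = 2 − 2·2 = -2.
F = -2 − V + E = -2 − 32 + 102 = 68.

68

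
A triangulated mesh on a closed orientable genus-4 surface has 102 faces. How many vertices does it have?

45

χ = 2 − 2·4 = -6, and every face is a triangle so 3F = 2E.
E = 3·102/2 = 153. Then V = -6 + E − F = -6 + 153 − 102 = 45.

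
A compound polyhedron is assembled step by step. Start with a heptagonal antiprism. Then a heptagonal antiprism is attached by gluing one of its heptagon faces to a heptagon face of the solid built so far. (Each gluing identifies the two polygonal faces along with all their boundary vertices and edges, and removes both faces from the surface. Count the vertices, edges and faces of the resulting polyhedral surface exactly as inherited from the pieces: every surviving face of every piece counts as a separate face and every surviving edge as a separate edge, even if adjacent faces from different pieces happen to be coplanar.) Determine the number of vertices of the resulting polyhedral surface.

21

A heptagonal antiprism: V=14, E=28, F=16.
Attach a heptagonal antiprism (V=14, E=28, F=16) along a 7-gon: merge 7 vertices and 7 edges, delete both glued faces → V=21, E=49, F=30.
Check: V − E + F = 21 − 49 + 30 = 2.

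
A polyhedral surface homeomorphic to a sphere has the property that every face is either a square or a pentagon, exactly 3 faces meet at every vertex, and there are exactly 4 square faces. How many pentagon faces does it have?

4

Let x be the number of pentagons; then F = 4 + x.
Edge–face incidences: 2E = 4·4 + 5·x = 16 + 5x.
Every vertex has degree 3, so 3V = 2E.
Euler: V − E + F = 2 ⇒ (2E)/3 − E + (4 + x) = 2.
Multiply by 6: 2·(2E) − 3·(2E) + 6·(4 + x) = 12, i.e. 24 + 6x − (16 + 5x) = 12.
Collecting terms: x + 8 = 12, so x = 4.
Then 2E = 16 + 5·4 = 36, so E = 18, V = 2E/3 = 12, F = 4 + 4 = 8.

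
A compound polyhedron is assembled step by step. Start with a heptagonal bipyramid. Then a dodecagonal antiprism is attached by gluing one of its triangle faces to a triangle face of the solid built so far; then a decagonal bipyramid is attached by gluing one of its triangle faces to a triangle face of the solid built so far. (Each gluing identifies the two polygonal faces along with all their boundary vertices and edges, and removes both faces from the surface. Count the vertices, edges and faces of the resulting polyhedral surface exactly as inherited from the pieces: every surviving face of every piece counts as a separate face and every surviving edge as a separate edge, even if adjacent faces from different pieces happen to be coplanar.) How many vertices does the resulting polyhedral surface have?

A heptagonal bipyramid: V=9, E=21, F=14.
Attach a dodecagonal antiprism (V=24, E=48, F=26) along a 3-gon: merge 3 vertices and 3 edges, delete both glued faces → V=30, E=66, F=38.
Attach a decagonal bipyramid (V=12, E=30, F=20) along a 3-gon: merge 3 vertices and 3 edges, delete both glued faces → V=39, E=93, F=56.
Check: V − E + F = 39 − 93 + 56 = 2.

39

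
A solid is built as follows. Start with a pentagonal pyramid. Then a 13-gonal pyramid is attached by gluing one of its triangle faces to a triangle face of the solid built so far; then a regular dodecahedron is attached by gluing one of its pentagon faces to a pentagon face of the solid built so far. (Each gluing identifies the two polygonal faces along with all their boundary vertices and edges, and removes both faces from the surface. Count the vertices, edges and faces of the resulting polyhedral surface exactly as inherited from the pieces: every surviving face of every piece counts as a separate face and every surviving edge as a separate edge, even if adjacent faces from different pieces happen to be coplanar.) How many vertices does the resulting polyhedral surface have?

A pentagonal pyramid: V=6, E=10, F=6.
Attach a 13-gonal pyramid (V=14, E=26, F=14) along a 3-gon: merge 3 vertices and 3 edges, delete both glued faces → V=17, E=33, F=18.
Attach a regular dodecahedron (V=20, E=30, F=12) along a 5-gon: merge 5 vertices and 5 edges, delete both glued faces → V=32, E=58, F=28.
Check: V − E + F = 32 − 58 + 28 = 2.

32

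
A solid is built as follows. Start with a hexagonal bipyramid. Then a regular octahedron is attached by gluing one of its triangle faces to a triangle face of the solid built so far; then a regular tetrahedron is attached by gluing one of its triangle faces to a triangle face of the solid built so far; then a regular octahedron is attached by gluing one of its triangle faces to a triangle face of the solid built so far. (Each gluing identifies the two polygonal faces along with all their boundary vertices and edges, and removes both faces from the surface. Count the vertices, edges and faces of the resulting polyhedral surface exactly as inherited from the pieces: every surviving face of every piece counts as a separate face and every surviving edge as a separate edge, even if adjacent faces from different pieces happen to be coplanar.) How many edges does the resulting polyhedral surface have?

A hexagonal bipyramid: V=8, E=18, F=12.
Attach a regular octahedron (V=6, E=12, F=8) along a 3-gon: merge 3 vertices and 3 edges, delete both glued faces → V=11, E=27, F=18.
Attach a regular tetrahedron (V=4, E=6, F=4) along a 3-gon: merge 3 vertices and 3 edges, delete both glued faces → V=12, E=30, F=20.
Attach a regular octahedron (V=6, E=12, F=8) along a 3-gon: merge 3 vertices and 3 edges, delete both glued faces → V=15, E=39, F=26.
Check: V − E + F = 15 − 39 + 26 = 2.

39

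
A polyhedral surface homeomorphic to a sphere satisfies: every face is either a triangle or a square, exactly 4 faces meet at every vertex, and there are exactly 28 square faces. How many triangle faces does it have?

Let x be the number of triangles; then F = 28 + x.
Edge–face incidences: 2E = 4·28 + 3·x = 112 + 3x.
Every vertex has degree 4, so 4V = 2E.
Euler: V − E + F = 2 ⇒ (2E)/4 − E + (28 + x) = 2.
Multiply by 8: 2·(2E) − 4·(2E) + 8·(28 + x) = 16, i.e. 224 + 8x − 2·(112 + 3x) = 16.
Collecting terms: 2x = 16, so x = 8.
Then 2E = 112 + 3·8 = 136, so E = 68, V = 2E/4 = 34, F = 28 + 8 = 36.

8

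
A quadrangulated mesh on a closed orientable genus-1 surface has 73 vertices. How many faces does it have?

73

χ = 2 − 2·1 = 0, and every face is a square so 4F = 2E.
V − E + F = 0 with E = 4F/2 gives 73 − (4/2 − 1)·F = 0, so F = 73 and E = 146.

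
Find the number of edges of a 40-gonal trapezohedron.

The n-trapezohedron (dual of the n-antiprism) has V = 2·40 + 2 = 82, E = 4·40 = 160, F = 2·40 = 80.

160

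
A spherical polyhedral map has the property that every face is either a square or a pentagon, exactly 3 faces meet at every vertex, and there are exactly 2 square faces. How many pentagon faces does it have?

Let x be the number of pentagons; then F = 2 + x.
Edge–face incidences: 2E = 4·2 + 5·x = 8 + 5x.
Every vertex has degree 3, so 3V = 2E.
Euler: V − E + F = 2 ⇒ (2E)/3 − E + (2 + x) = 2.
Multiply by 6: 2·(2E) − 3·(2E) + 6·(2 + x) = 12, i.e. 12 + 6x − (8 + 5x) = 12.
Collecting terms: x + 4 = 12, so x = 8.
Then 2E = 8 + 5·8 = 48, so E = 24, V = 2E/3 = 16, F = 2 + 8 = 10.

8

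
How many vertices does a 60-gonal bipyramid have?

A bipyramid over an n-gon has 2n triangular faces and n + 2 vertices: V = 60 + 2 = 62, E = 3·60 = 180, F = 2·60 = 120.

62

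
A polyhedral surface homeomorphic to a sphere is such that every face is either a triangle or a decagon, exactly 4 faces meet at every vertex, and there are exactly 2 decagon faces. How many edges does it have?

40

Let x be the number of triangles; then F = 2 + x.
Edge–face incidences: 2E = 10·2 + 3·x = 20 + 3x.
Every vertex has degree 4, so 4V = 2E.
Euler: V − E + F = 2 ⇒ (2E)/4 − E + (2 + x) = 2.
Multiply by 8: 2·(2E) − 4·(2E) + 8·(2 + x) = 16, i.e. 16 + 8x − 2·(20 + 3x) = 16.
Collecting terms: 2x − 24 = 16, so 2x = 40, so x = 20.
Then 2E = 20 + 3·20 = 80, so E = 40, V = 2E/4 = 20, F = 2 + 20 = 22.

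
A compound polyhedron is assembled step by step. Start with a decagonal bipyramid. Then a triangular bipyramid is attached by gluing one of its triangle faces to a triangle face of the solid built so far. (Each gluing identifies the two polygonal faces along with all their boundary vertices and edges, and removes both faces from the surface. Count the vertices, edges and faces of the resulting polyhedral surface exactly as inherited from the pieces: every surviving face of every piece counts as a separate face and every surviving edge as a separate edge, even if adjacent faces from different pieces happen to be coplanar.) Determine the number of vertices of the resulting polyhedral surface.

A decagonal bipyramid: V=12, E=30, F=20.
Attach a triangular bipyramid (V=5, E=9, F=6) along a 3-gon: merge 3 vertices and 3 edges, delete both glued faces → V=14, E=36, F=24.
Check: V − E + F = 14 − 36 + 24 = 2.

14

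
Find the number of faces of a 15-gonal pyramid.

16

A pyramid on an n-gon base has one n-gon and n triangles: V = 15 + 1 = 16, E = 2·15 = 30, F = 15 + 1 = 16.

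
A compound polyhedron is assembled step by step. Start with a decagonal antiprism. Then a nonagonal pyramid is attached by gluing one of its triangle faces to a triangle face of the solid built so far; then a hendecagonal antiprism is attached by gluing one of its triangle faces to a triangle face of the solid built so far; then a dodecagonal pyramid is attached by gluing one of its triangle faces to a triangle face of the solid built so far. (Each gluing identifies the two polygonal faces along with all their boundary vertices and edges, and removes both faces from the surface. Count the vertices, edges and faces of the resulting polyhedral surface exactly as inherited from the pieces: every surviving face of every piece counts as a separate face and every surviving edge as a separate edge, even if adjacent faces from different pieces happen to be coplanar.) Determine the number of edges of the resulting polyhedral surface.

A decagonal antiprism: V=20, E=40, F=22.
Attach a nonagonal pyramid (V=10, E=18, F=10) along a 3-gon: merge 3 vertices and 3 edges, delete both glued faces → V=27, E=55, F=30.
Attach a hendecagonal antiprism (V=22, E=44, F=24) along a 3-gon: merge 3 vertices and 3 edges, delete both glued faces → V=46, E=96, F=52.
Attach a dodecagonal pyramid (V=13, E=24, F=13) along a 3-gon: merge 3 vertices and 3 edges, delete both glued faces → V=56, E=117, F=63.
Check: V − E + F = 56 − 117 + 63 = 2.

117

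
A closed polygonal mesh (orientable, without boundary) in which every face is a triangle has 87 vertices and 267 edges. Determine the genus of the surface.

2

Every face is a triangle and each edge borders two faces, so 3F = 2·267, giving F = 178.
χ = V − E + F = 87 − 267 + 178 = -2.
For a closed orientable surface χ = 2 − 2g, so g = (2 − (-2))/2 = 2.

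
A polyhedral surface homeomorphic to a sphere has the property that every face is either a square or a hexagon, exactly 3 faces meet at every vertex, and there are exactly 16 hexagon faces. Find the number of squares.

6

Let x be the number of squares; then F = 16 + x.
Edge–face incidences: 2E = 6·16 + 4·x = 96 + 4x.
Every vertex has degree 3, so 3V = 2E.
Euler: V − E + F = 2 ⇒ (2E)/3 − E + (16 + x) = 2.
Multiply by 6: 2·(2E) − 3·(2E) + 6·(16 + x) = 12, i.e. 96 + 6x − (96 + 4x) = 12.
Collecting terms: 2x = 12, so x = 6.
Then 2E = 96 + 4·6 = 120, so E = 60, V = 2E/3 = 40, F = 16 + 6 = 22.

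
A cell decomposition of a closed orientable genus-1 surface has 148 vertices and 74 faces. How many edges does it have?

For a closed orientable surface of genus 1, χ = 2 − 2·1 = 0.
E = V + F − (0) = 148 + 74 − (0) = 222.

222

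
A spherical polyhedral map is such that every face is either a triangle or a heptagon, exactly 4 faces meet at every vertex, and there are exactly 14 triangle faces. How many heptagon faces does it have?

2

Let x be the number of heptagons; then F = 14 + x.
Edge–face incidences: 2E = 3·14 + 7·x = 42 + 7x.
Every vertex has degree 4, so 4V = 2E.
Euler: V − E + F = 2 ⇒ (2E)/4 − E + (14 + x) = 2.
Multiply by 8: 2·(2E) − 4·(2E) + 8·(14 + x) = 16, i.e. 112 + 8x − 2·(42 + 7x) = 16.
Collecting terms: −6x + 28 = 16, so −6x = −12, so x = 2.
Then 2E = 42 + 7·2 = 56, so E = 28, V = 2E/4 = 14, F = 14 + 2 = 16.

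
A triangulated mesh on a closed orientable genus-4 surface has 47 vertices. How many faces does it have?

χ = 2 − 2·4 = -6, and every face is a triangle so 3F = 2E.
V − E + F = -6 with E = 3F/2 gives 47 − (3/2 − 1)·F = -6, so F = 106 and E = 159.

106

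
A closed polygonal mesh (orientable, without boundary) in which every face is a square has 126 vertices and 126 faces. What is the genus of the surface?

1

Every face is a square, so 2E = 4·126 = 504, giving E = 252.
χ = V − E + F = 126 − 252 + 126 = 0.
For a closed orientable surface χ = 2 − 2g, so g = (2 − (0))/2 = 1.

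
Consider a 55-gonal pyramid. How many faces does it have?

A pyramid on an n-gon base has one n-gon and n triangles: V = 55 + 1 = 56, E = 2·55 = 110, F = 55 + 1 = 56.

56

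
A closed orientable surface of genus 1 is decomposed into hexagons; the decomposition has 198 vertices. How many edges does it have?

χ = 2 − 2·1 = 0, and every face is a hexagon so 6F = 2E.
V − E + F = 0 with E = 6F/2 gives 198 − (6/2 − 1)·F = 0, so F = 99 and E = 297.

297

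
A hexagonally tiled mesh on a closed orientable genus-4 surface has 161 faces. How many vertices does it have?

316

χ = 2 − 2·4 = -6, and every face is a hexagon so 6F = 2E.
E = 6·161/2 = 483. Then V = -6 + E − F = -6 + 483 − 161 = 316.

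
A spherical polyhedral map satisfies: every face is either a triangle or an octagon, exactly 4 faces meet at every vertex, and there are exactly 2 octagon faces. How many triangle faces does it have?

Let x be the number of triangles; then F = 2 + x.
Edge–face incidences: 2E = 8·2 + 3·x = 16 + 3x.
Every vertex has degree 4, so 4V = 2E.
Euler: V − E + F = 2 ⇒ (2E)/4 − E + (2 + x) = 2.
Multiply by 8: 2·(2E) − 4·(2E) + 8·(2 + x) = 16, i.e. 16 + 8x − 2·(16 + 3x) = 16.
Collecting terms: 2x − 16 = 16, so 2x = 32, so x = 16.
Then 2E = 16 + 3·16 = 64, so E = 32, V = 2E/4 = 16, F = 2 + 16 = 18.

16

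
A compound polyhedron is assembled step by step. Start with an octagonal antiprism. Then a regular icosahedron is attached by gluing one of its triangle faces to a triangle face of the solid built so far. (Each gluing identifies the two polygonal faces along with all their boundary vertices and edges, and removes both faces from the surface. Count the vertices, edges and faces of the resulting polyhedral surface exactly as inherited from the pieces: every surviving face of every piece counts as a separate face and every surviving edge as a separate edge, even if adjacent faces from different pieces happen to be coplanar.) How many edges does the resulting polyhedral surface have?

An octagonal antiprism: V=16, E=32, F=18.
Attach a regular icosahedron (V=12, E=30, F=20) along a 3-gon: merge 3 vertices and 3 edges, delete both glued faces → V=25, E=59, F=36.
Check: V − E + F = 25 − 59 + 36 = 2.

59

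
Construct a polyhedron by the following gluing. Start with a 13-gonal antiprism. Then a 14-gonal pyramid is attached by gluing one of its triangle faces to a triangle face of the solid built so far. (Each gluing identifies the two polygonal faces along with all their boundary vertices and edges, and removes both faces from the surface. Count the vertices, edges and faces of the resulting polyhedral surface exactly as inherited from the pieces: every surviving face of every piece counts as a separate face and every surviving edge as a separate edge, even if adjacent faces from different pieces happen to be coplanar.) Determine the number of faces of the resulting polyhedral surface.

41

A 13-gonal antiprism: V=26, E=52, F=28.
Attach a 14-gonal pyramid (V=15, E=28, F=15) along a 3-gon: merge 3 vertices and 3 edges, delete both glued faces → V=38, E=77, F=41.
Check: V − E + F = 38 − 77 + 41 = 2.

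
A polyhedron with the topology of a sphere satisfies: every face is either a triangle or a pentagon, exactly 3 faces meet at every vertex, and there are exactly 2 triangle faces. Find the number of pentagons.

6

Let x be the number of pentagons; then F = 2 + x.
Edge–face incidences: 2E = 3·2 + 5·x = 6 + 5x.
Every vertex has degree 3, so 3V = 2E.
Euler: V − E + F = 2 ⇒ (2E)/3 − E + (2 + x) = 2.
Multiply by 6: 2·(2E) − 3·(2E) + 6·(2 + x) = 12, i.e. 12 + 6x − (6 + 5x) = 12.
Collecting terms: x + 6 = 12, so x = 6.
Then 2E = 6 + 5·6 = 36, so E = 18, V = 2E/3 = 12, F = 2 + 6 = 8.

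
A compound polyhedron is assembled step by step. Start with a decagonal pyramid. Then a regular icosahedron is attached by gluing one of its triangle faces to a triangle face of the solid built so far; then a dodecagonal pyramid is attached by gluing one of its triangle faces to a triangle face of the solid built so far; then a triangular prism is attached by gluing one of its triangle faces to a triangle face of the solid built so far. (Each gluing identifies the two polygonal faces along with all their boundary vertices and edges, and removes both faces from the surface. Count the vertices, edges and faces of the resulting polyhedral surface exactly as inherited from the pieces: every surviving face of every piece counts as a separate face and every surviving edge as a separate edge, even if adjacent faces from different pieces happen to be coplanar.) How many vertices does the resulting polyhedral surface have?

A decagonal pyramid: V=11, E=20, F=11.
Attach a regular icosahedron (V=12, E=30, F=20) along a 3-gon: merge 3 vertices and 3 edges, delete both glued faces → V=20, E=47, F=29.
Attach a dodecagonal pyramid (V=13, E=24, F=13) along a 3-gon: merge 3 vertices and 3 edges, delete both glued faces → V=30, E=68, F=40.
Attach a triangular prism (V=6, E=9, F=5) along a 3-gon: merge 3 vertices and 3 edges, delete both glued faces → V=33, E=74, F=43.
Check: V − E + F = 33 − 74 + 43 = 2.

33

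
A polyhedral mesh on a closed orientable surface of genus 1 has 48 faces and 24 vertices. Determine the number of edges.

72

For a closed orientable surface of genus 1, χ = 2 − 2·1 = 0.
E = V + F − (0) = 24 + 48 − (0) = 72.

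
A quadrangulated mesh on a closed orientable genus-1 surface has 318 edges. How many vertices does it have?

159

χ = 2 − 2·1 = 0, and every face is a square so 4F = 2E.
F = 2E/4 = 159. Then V = 0 + E − F = 0 + 318 − 159 = 159.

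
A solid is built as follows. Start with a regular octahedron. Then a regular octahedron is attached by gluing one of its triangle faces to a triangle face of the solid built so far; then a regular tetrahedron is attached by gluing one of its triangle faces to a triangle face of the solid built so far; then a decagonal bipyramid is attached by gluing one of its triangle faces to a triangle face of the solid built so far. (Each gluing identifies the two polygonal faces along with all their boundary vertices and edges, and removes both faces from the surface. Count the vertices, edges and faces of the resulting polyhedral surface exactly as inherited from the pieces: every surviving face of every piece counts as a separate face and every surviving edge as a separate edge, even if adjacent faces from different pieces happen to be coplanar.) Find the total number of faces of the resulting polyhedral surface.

34

A regular octahedron: V=6, E=12, F=8.
Attach a regular octahedron (V=6, E=12, F=8) along a 3-gon: merge 3 vertices and 3 edges, delete both glued faces → V=9, E=21, F=14.
Attach a regular tetrahedron (V=4, E=6, F=4) along a 3-gon: merge 3 vertices and 3 edges, delete both glued faces → V=10, E=24, F=16.
Attach a decagonal bipyramid (V=12, E=30, F=20) along a 3-gon: merge 3 vertices and 3 edges, delete both glued faces → V=19, E=51, F=34.
Check: V − E + F = 19 − 51 + 34 = 2.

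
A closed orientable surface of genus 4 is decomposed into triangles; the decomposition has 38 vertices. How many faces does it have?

88

χ = 2 − 2·4 = -6, and every face is a triangle so 3F = 2E.
V − E + F = -6 with E = 3F/2 gives 38 − (3/2 − 1)·F = -6, so F = 88 and E = 132.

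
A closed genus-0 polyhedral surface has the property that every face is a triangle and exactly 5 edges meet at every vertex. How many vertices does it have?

Each face has 3 edges and each edge borders two faces, so 2E = 3F.
Each vertex has degree 5, so 5V = 2E and hence V = 3F/5.
Euler: V − E + F = 2 ⇒ (3F/5) − (3F/2) + F = 2.
Multiply by 10: (6 − 15 + 10)F = 20, i.e. 1F = 20.
So F = 20, E = 3·20/2 = 30, V = 3·20/5 = 12.

12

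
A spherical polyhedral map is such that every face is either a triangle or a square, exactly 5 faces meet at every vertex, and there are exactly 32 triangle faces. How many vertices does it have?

Let x be the number of squares; then F = 32 + x.
Edge–face incidences: 2E = 3·32 + 4·x = 96 + 4x.
Every vertex has degree 5, so 5V = 2E.
Euler: V − E + F = 2 ⇒ (2E)/5 − E + (32 + x) = 2.
Multiply by 10: 2·(2E) − 5·(2E) + 10·(32 + x) = 20, i.e. 320 + 10x − 3·(96 + 4x) = 20.
Collecting terms: −2x + 32 = 20, so −2x = −12, so x = 6.
Then 2E = 96 + 4·6 = 120, so E = 60, V = 2E/5 = 24, F = 32 + 6 = 38.

24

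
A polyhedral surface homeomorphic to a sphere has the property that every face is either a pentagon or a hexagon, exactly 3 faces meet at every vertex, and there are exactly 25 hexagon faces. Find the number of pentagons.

Let x be the number of pentagons; then F = 25 + x.
Edge–face incidences: 2E = 6·25 + 5·x = 150 + 5x.
Every vertex has degree 3, so 3V = 2E.
Euler: V − E + F = 2 ⇒ (2E)/3 − E + (25 + x) = 2.
Multiply by 6: 2·(2E) − 3·(2E) + 6·(25 + x) = 12, i.e. 150 + 6x − (150 + 5x) = 12.
Collecting terms: x = 12.
Then 2E = 150 + 5·12 = 210, so E = 105, V = 2E/3 = 70, F = 25 + 12 = 37.

12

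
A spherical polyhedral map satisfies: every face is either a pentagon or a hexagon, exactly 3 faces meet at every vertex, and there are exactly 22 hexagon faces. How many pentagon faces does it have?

Let x be the number of pentagons; then F = 22 + x.
Edge–face incidences: 2E = 6·22 + 5·x = 132 + 5x.
Every vertex has degree 3, so 3V = 2E.
Euler: V − E + F = 2 ⇒ (2E)/3 − E + (22 + x) = 2.
Multiply by 6: 2·(2E) − 3·(2E) + 6·(22 + x) = 12, i.e. 132 + 6x − (132 + 5x) = 12.
Collecting terms: x = 12.
Then 2E = 132 + 5·12 = 192, so E = 96, V = 2E/3 = 64, F = 22 + 12 = 34.

12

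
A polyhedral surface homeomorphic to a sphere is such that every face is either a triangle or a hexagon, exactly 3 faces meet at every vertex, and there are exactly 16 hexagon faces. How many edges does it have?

Let x be the number of triangles; then F = 16 + x.
Edge–face incidences: 2E = 6·16 + 3·x = 96 + 3x.
Every vertex has degree 3, so 3V = 2E.
Euler: V − E + F = 2 ⇒ (2E)/3 − E + (16 + x) = 2.
Multiply by 6: 2·(2E) − 3·(2E) + 6·(16 + x) = 12, i.e. 96 + 6x − (96 + 3x) = 12.
Collecting terms: 3x = 12, so x = 4.
Then 2E = 96 + 3·4 = 108, so E = 54, V = 2E/3 = 36, F = 16 + 4 = 20.

54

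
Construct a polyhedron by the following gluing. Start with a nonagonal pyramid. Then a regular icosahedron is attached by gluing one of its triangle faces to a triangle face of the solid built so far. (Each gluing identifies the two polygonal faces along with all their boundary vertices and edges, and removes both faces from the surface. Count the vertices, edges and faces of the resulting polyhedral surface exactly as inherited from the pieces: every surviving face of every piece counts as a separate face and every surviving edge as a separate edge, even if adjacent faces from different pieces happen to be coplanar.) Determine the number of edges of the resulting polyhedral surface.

A nonagonal pyramid: V=10, E=18, F=10.
Attach a regular icosahedron (V=12, E=30, F=20) along a 3-gon: merge 3 vertices and 3 edges, delete both glued faces → V=19, E=45, F=28.
Check: V − E + F = 19 − 45 + 28 = 2.

45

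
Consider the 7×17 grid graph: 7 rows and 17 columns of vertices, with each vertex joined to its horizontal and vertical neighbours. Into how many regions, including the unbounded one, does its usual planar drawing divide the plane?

The grid has V = 7·17 = 119 vertices and E = 7·16 + 17·6 = 214 edges.
F = 2 − V + E = 2 − 119 + 214 = 97.

97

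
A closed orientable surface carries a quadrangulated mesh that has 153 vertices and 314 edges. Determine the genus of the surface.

3

Every face is a square and each edge borders two faces, so 4F = 2·314, giving F = 157.
χ = V − E + F = 153 − 314 + 157 = -4.
For a closed orientable surface χ = 2 − 2g, so g = (2 − (-4))/2 = 3.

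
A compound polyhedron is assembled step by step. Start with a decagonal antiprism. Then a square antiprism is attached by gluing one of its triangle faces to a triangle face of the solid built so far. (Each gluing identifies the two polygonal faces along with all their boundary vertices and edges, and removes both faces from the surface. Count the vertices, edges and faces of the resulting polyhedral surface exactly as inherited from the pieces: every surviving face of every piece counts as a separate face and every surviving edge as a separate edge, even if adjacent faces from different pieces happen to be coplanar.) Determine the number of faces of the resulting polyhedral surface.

30

A decagonal antiprism: V=20, E=40, F=22.
Attach a square antiprism (V=8, E=16, F=10) along a 3-gon: merge 3 vertices and 3 edges, delete both glued faces → V=25, E=53, F=30.
Check: V − E + F = 25 − 53 + 30 = 2.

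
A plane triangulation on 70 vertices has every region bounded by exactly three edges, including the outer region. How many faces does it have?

In a plane triangulation 3F = 2E and V − E + F = 2, so F = 2V − 4 = 2·70 − 4 = 136.

136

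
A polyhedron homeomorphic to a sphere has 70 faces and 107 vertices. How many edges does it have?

175

Here V − E + F = 2.
E = V + F − (2) = 107 + 70 − (2) = 175.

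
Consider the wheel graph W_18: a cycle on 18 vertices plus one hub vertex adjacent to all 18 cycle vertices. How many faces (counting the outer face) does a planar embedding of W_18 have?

W_18 has V = 18 + 1 = 19 vertices and E = 2·18 = 36 edges.
By Euler's formula F = 2 − V + E = 2 − 19 + 36 = 19.

19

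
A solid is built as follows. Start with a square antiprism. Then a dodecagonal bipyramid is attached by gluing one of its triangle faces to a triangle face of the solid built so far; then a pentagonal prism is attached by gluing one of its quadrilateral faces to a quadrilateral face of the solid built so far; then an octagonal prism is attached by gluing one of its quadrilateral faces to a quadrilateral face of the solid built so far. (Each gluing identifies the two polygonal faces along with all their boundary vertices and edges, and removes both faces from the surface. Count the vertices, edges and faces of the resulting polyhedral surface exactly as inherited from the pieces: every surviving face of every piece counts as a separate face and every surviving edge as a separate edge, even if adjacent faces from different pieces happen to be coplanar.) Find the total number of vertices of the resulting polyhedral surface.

37

A square antiprism: V=8, E=16, F=10.
Attach a dodecagonal bipyramid (V=14, E=36, F=24) along a 3-gon: merge 3 vertices and 3 edges, delete both glued faces → V=19, E=49, F=32.
Attach a pentagonal prism (V=10, E=15, F=7) along a 4-gon: merge 4 vertices and 4 edges, delete both glued faces → V=25, E=60, F=37.
Attach an octagonal prism (V=16, E=24, F=10) along a 4-gon: merge 4 vertices and 4 edges, delete both glued faces → V=37, E=80, F=45.
Check: V − E + F = 37 − 80 + 45 = 2.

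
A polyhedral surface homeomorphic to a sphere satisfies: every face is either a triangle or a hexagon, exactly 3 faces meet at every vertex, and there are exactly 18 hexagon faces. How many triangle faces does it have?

4

Let x be the number of triangles; then F = 18 + x.
Edge–face incidences: 2E = 6·18 + 3·x = 108 + 3x.
Every vertex has degree 3, so 3V = 2E.
Euler: V − E + F = 2 ⇒ (2E)/3 − E + (18 + x) = 2.
Multiply by 6: 2·(2E) − 3·(2E) + 6·(18 + x) = 12, i.e. 108 + 6x − (108 + 3x) = 12.
Collecting terms: 3x = 12, so x = 4.
Then 2E = 108 + 3·4 = 120, so E = 60, V = 2E/3 = 40, F = 18 + 4 = 22.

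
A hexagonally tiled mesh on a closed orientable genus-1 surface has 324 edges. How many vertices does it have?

216

χ = 2 − 2·1 = 0, and every face is a hexagon so 6F = 2E.
F = 2E/6 = 108. Then V = 0 + E − F = 0 + 324 − 108 = 216.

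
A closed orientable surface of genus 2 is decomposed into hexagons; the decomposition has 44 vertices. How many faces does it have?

23

χ = 2 − 2·2 = -2, and every face is a hexagon so 6F = 2E.
V − E + F = -2 with E = 6F/2 gives 44 − (6/2 − 1)·F = -2, so F = 23 and E = 69.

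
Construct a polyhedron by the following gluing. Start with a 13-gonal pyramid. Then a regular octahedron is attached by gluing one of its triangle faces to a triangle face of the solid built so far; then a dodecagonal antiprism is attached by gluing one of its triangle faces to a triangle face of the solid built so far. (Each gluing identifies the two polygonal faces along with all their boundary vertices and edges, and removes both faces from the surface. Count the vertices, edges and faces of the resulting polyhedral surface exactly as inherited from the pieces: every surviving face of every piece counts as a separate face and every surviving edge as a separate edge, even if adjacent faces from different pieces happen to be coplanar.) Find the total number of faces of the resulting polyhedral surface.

44

A 13-gonal pyramid: V=14, E=26, F=14.
Attach a regular octahedron (V=6, E=12, F=8) along a 3-gon: merge 3 vertices and 3 edges, delete both glued faces → V=17, E=35, F=20.
Attach a dodecagonal antiprism (V=24, E=48, F=26) along a 3-gon: merge 3 vertices and 3 edges, delete both glued faces → V=38, E=80, F=44.
Check: V − E + F = 38 − 80 + 44 = 2.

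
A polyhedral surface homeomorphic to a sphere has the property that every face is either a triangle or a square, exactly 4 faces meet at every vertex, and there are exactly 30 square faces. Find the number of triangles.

Let x be the number of triangles; then F = 30 + x.
Edge–face incidences: 2E = 4·30 + 3·x = 120 + 3x.
Every vertex has degree 4, so 4V = 2E.
Euler: V − E + F = 2 ⇒ (2E)/4 − E + (30 + x) = 2.
Multiply by 8: 2·(2E) − 4·(2E) + 8·(30 + x) = 16, i.e. 240 + 8x − 2·(120 + 3x) = 16.
Collecting terms: 2x = 16, so x = 8.
Then 2E = 120 + 3·8 = 144, so E = 72, V = 2E/4 = 36, F = 30 + 8 = 38.

8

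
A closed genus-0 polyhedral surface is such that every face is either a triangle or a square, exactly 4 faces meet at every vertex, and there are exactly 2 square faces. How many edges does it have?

16

Let x be the number of triangles; then F = 2 + x.
Edge–face incidences: 2E = 4·2 + 3·x = 8 + 3x.
Every vertex has degree 4, so 4V = 2E.
Euler: V − E + F = 2 ⇒ (2E)/4 − E + (2 + x) = 2.
Multiply by 8: 2·(2E) − 4·(2E) + 8·(2 + x) = 16, i.e. 16 + 8x − 2·(8 + 3x) = 16.
Collecting terms: 2x = 16, so x = 8.
Then 2E = 8 + 3·8 = 32, so E = 16, V = 2E/4 = 8, F = 2 + 8 = 10.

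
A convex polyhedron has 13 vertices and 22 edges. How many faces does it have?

Here V − E + F = 2.
F = 2 − V + E = 2 − 13 + 22 = 11.

11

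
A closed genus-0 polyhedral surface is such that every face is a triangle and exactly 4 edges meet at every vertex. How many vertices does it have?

6

Each face has 3 edges and each edge borders two faces, so 2E = 3F.
Each vertex has degree 4, so 4V = 2E and hence V = 3F/4.
Euler: V − E + F = 2 ⇒ (3F/4) − (3F/2) + F = 2.
Multiply by 8: (6 − 12 + 8)F = 16, i.e. 2F = 16.
So F = 8, E = 3·8/2 = 12, V = 3·8/4 = 6.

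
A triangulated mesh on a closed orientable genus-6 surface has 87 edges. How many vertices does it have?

χ = 2 − 2·6 = -10, and every face is a triangle so 3F = 2E.
F = 2E/3 = 58. Then V = -10 + E − F = -10 + 87 − 58 = 19.

19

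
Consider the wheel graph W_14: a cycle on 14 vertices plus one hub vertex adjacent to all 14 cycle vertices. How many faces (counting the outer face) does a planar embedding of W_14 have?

W_14 has V = 14 + 1 = 15 vertices and E = 2·14 = 28 edges.
By Euler's formula F = 2 − V + E = 2 − 15 + 28 = 15.

15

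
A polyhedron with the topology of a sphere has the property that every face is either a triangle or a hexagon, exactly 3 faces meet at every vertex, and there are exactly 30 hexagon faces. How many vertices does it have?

64

Let x be the number of triangles; then F = 30 + x.
Edge–face incidences: 2E = 6·30 + 3·x = 180 + 3x.
Every vertex has degree 3, so 3V = 2E.
Euler: V − E + F = 2 ⇒ (2E)/3 − E + (30 + x) = 2.
Multiply by 6: 2·(2E) − 3·(2E) + 6·(30 + x) = 12, i.e. 180 + 6x − (180 + 3x) = 12.
Collecting terms: 3x = 12, so x = 4.
Then 2E = 180 + 3·4 = 192, so E = 96, V = 2E/3 = 64, F = 30 + 4 = 34.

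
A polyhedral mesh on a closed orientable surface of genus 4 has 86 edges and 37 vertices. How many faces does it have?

43

For a closed orientable surface of genus 4, χ = 2 − 2·4 = -6.
F = -6 − V + E = -6 − 37 + 86 = 43.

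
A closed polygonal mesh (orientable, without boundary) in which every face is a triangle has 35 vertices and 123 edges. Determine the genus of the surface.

Every face is a triangle and each edge borders two faces, so 3F = 2·123, giving F = 82.
χ = V − E + F = 35 − 123 + 82 = -6.
For a closed orientable surface χ = 2 − 2g, so g = (2 − (-6))/2 = 4.

4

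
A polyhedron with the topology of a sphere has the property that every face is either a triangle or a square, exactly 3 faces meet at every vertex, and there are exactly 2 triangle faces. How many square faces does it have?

Let x be the number of squares; then F = 2 + x.
Edge–face incidences: 2E = 3·2 + 4·x = 6 + 4x.
Every vertex has degree 3, so 3V = 2E.
Euler: V − E + F = 2 ⇒ (2E)/3 − E + (2 + x) = 2.
Multiply by 6: 2·(2E) − 3·(2E) + 6·(2 + x) = 12, i.e. 12 + 6x − (6 + 4x) = 12.
Collecting terms: 2x + 6 = 12, so 2x = 6, so x = 3.
Then 2E = 6 + 4·3 = 18, so E = 9, V = 2E/3 = 6, F = 2 + 3 = 5.

3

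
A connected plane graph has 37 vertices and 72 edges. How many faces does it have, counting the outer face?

Euler's formula for a connected plane graph: V − E + F = 2, so F = 2 − 37 + 72 = 37.

37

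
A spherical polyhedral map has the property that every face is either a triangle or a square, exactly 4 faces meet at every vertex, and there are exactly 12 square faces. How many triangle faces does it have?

Let x be the number of triangles; then F = 12 + x.
Edge–face incidences: 2E = 4·12 + 3·x = 48 + 3x.
Every vertex has degree 4, so 4V = 2E.
Euler: V − E + F = 2 ⇒ (2E)/4 − E + (12 + x) = 2.
Multiply by 8: 2·(2E) − 4·(2E) + 8·(12 + x) = 16, i.e. 96 + 8x − 2·(48 + 3x) = 16.
Collecting terms: 2x = 16, so x = 8.
Then 2E = 48 + 3·8 = 72, so E = 36, V = 2E/4 = 18, F = 12 + 8 = 20.

8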